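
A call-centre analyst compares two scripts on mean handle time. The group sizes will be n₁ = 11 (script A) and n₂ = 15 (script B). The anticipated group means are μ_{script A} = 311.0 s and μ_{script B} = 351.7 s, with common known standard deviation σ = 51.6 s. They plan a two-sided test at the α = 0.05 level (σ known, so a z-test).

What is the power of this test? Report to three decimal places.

Power ≈ 0.511

Standardized effect: d = |μ_{script A} − μ_{script B}| / σ = |311.0 − 351.7| / 51.6 = 0.7888
Noncentrality parameter: δ = d / √(1/n₁ + 1/n₂) = 0.7888 / √(1/11 + 1/15) = 1.9870
Two-sided α = 0.05 → critical value z_{0.025} = 1.960.
Power = Φ(δ − 1.960) + Φ(−δ − 1.960) = Φ(0.027) + Φ(-3.947) = 0.5108 + 0.0000 = 0.5108.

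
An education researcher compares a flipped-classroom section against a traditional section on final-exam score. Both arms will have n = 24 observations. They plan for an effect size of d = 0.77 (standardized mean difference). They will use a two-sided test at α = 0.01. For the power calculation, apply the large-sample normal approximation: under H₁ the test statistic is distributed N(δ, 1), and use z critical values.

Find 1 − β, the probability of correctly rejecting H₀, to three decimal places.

Power ≈ 0.536

Noncentrality parameter: δ = d·√(n/2) = 0.77 × √(24/2) = 2.6674
Two-sided α = 0.01 → critical value z_{0.005} = 2.576.
Power = Φ(δ − 2.576) + Φ(−δ − 2.576) = Φ(0.092) + Φ(-5.243) = 0.5365 + 0.0000 = 0.5365.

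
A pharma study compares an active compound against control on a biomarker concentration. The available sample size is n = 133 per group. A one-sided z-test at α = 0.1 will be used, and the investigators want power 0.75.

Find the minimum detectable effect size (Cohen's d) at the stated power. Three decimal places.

Need Φ(δ − 1.282) = 0.75, so δ = 1.282 + 0.674 = 1.956.
δ = d·√(n/2) ⇒ d = δ/√(n/2) = 1.956/√(133/2) = 0.2399.

d ≈ 0.240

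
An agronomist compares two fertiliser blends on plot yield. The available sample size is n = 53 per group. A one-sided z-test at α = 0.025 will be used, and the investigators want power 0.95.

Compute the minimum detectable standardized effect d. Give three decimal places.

Need Φ(δ − 1.960) = 0.95, so δ = 1.960 + 1.645 = 3.605.
δ = d·√(n/2) ⇒ d = δ/√(n/2) = 3.605/√(53/2) = 0.7003.

d ≈ 0.700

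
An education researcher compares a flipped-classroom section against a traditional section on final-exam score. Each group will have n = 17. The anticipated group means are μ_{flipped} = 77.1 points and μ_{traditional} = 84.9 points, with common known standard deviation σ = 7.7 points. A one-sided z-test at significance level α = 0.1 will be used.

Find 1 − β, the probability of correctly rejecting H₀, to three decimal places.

Power ≈ 0.953

Standardized effect: d = |μ_{flipped} − μ_{traditional}| / σ = |77.1 − 84.9| / 7.7 = 1.0130
Noncentrality parameter: δ = d·√(n/2) = 1.0130 × √(17/2) = 2.9533
One-sided α = 0.1 → critical value z_{0.1} = 1.282.
Power = P(Z > 1.282 − δ) = Φ(1.672) = 0.9527.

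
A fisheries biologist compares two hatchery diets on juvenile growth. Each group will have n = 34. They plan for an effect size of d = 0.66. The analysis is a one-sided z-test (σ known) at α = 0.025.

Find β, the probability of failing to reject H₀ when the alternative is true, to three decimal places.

β ≈ 0.223

Noncentrality parameter: δ = d·√(n/2) = 0.66 × √(34/2) = 2.7212
Critical value for a one-sided test at α = 0.025: z_α = 1.960.
Power = P(Z > 1.960 − δ) = Φ(0.761) = 0.7768.
Type II error: β = 1 − power = 1 − 0.7768 = 0.2232.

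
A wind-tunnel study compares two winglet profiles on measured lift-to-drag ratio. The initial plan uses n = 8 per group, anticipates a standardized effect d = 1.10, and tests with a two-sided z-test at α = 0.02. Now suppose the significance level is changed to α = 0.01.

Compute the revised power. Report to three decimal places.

δ = d·√(n/2) = 1.10 × √(8/2) = 2.2000 (unchanged). New critical value: z_{0.005} = 2.576.
Revised power = Φ(δ − 2.576) + Φ(−δ − 2.576) = Φ(-0.376) + Φ(-4.776) = 0.3535 + 0.0000 = 0.3535.

Power ≈ 0.354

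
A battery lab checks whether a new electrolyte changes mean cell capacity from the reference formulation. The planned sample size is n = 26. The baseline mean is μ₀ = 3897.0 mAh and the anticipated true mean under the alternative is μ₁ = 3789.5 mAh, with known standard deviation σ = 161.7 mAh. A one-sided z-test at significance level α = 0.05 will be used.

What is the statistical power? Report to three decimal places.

Standardized effect: d = |μ₁ − μ₀| / σ = |3789.5 − 3897.0| / 161.7 = 0.6648
Noncentrality parameter: δ = d·√n = 0.6648 × √26 = 3.3899
Critical value for a one-sided test at α = 0.05: z_α = 1.645.
Power = P(Z > 1.645 − δ) = Φ(1.745) = 0.9595.

Power ≈ 0.960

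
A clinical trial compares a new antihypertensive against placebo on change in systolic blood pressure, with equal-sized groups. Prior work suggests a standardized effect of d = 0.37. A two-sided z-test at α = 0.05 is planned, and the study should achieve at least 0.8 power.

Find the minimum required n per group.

For power 0.8 need Φ(δ − z_{0.025}) = 0.8, so δ = z_{0.025} + z_{0.20} = 1.960 + 0.842 = 2.802.
(The Φ(−δ − z_{α/2}) term is vanishingly small for δ > 0 and is dropped in the standard sample-size formula.)
δ = d·√(n/2) ⇒ n = 2(δ/d)² = 2 × (2.802 / 0.37)² = 114.67.
Round up to the next whole unit.

n = 115 per group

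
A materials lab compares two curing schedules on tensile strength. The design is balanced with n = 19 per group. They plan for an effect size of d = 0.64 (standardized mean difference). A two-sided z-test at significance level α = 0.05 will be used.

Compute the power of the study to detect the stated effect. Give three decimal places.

Power ≈ 0.505

Noncentrality parameter: δ = d·√(n/2) = 0.64 × √(19/2) = 1.9726
Critical value for a two-sided test at α = 0.05: z_{α/2} = 1.960.
Power = Φ(δ − 1.960) + Φ(−δ − 1.960) = Φ(0.013) + Φ(-3.933) = 0.5050 + 0.0000 = 0.5051.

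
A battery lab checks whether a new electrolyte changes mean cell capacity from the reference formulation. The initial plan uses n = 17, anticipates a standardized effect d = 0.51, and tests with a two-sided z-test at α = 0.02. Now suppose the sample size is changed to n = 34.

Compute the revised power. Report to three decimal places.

Power ≈ 0.741

With n = 34: δ = d·√n = 0.51 × √34 = 2.9738. Critical value z_{0.01} = 2.326.
Revised power = Φ(δ − 2.326) + Φ(−δ − 2.326) = Φ(0.647) + Φ(-5.300) = 0.7413 + 0.0000 = 0.7413.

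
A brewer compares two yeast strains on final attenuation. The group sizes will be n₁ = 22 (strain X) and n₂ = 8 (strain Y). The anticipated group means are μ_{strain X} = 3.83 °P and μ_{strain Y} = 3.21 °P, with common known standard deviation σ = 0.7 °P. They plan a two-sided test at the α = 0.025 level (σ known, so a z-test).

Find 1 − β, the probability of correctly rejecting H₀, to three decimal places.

Power ≈ 0.462

Standardized effect: d = |μ_{strain X} − μ_{strain Y}| / σ = |3.83 − 3.21| / 0.7 = 0.8857
Noncentrality parameter: δ = d / √(1/n₁ + 1/n₂) = 0.8857 / √(1/22 + 1/8) = 2.1453
Two-sided α = 0.025 → critical value z_{0.0125} = 2.241.
Power = Φ(δ − 2.241) + Φ(−δ − 2.241) = Φ(-0.096) + Φ(-4.387) = 0.4617 + 0.0000 = 0.4617.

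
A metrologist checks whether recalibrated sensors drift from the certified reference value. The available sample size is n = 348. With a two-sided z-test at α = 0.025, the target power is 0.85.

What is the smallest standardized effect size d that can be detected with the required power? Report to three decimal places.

Need Φ(δ − 2.241) = 0.85, so δ = 2.241 + 1.036 = 3.278.
(The second rejection-region term Φ(−δ − z_{α/2}) is negligible and dropped.)
δ = d·√n ⇒ d = δ/√n = 3.278/√348 = 0.1757.

d ≈ 0.176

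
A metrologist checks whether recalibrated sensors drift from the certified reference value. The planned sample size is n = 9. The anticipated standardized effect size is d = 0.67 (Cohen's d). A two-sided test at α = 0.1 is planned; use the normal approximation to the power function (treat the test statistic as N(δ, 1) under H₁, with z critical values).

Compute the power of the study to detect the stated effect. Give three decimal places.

Power ≈ 0.643

Noncentrality parameter: δ = d·√n = 0.67 × √9 = 2.0100
Critical value for a two-sided test at α = 0.1: z_{α/2} = 1.645.
Power = Φ(δ − 1.645) + Φ(−δ − 1.645) = Φ(0.365) + Φ(-3.655) = 0.6425 + 0.0001 = 0.6426.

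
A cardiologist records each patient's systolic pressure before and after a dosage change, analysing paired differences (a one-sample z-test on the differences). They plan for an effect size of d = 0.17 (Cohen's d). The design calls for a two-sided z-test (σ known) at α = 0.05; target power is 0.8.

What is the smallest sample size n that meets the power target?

For power 0.8 need Φ(δ − z_{0.025}) = 0.8, so δ = z_{0.025} + z_{0.20} = 1.960 + 0.842 = 2.802.
(Ignoring the negligible lower-tail rejection probability gives the usual closed-form inversion.)
δ = d·√n ⇒ n = (δ/d)² = (2.802 / 0.17)² = 271.59.
Round up to the next whole unit.

n = 272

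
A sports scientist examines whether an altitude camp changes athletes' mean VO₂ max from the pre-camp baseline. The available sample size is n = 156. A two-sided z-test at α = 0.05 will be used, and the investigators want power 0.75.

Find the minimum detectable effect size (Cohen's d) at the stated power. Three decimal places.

d ≈ 0.211

Required noncentrality: δ = z_{0.025} + z_{0.25} = 1.960 + 0.674 = 2.634.
(Lower-tail contribution to power is negligible for δ > 0.)
δ = d·√n ⇒ d = δ/√n = 2.634/√156 = 0.2109.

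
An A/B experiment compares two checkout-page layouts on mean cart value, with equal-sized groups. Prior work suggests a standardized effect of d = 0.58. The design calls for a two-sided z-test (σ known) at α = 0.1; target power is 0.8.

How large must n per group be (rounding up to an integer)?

n = 37 per group

For power 0.8 need Φ(δ − z_{0.05}) = 0.8, so δ = z_{0.05} + z_{0.20} = 1.645 + 0.842 = 2.486.
(Ignoring the negligible lower-tail rejection probability gives the usual closed-form inversion.)
δ = d·√(n/2) ⇒ n = 2(δ/d)² = 2 × (2.486 / 0.58)² = 36.76.
Round up to the next whole unit.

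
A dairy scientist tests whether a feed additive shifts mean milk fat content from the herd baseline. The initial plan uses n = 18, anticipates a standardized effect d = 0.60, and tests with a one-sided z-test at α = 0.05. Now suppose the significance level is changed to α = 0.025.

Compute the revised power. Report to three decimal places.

δ = d·√n = 0.60 × √18 = 2.5456 (unchanged). New critical value: z_{0.025} = 1.960.
Revised power = P(Z > 1.960 − δ) = Φ(0.586) = 0.7209.

Power ≈ 0.721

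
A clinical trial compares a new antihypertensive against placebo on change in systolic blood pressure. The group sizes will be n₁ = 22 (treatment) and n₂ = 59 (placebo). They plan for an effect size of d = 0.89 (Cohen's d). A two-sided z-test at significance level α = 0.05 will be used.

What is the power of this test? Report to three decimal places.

Power ≈ 0.946

Noncentrality parameter: δ = d / √(1/n₁ + 1/n₂) = 0.89 / √(1/22 + 1/59) = 3.5627
Critical value for a two-sided test at α = 0.05: z_{α/2} = 1.960.
Power = Φ(δ − 1.960) + Φ(−δ − 1.960) = Φ(1.603) + Φ(-5.523) = 0.9455 + 0.0000 = 0.9455.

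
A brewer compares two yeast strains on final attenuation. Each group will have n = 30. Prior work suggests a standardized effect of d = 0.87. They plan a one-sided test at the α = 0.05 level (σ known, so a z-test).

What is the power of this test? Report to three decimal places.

Noncentrality parameter: δ = d·√(n/2) = 0.87 × √(30/2) = 3.3695
Critical value for a one-sided test at α = 0.05: z_α = 1.645.
Power = Φ(δ − 1.645) = Φ(1.725) = 0.9577.

Power ≈ 0.958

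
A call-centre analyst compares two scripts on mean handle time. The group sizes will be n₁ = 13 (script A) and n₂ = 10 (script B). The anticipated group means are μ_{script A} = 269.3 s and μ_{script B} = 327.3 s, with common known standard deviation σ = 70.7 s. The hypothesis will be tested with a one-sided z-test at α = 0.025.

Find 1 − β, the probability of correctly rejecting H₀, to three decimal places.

Power ≈ 0.496

Standardized effect: d = |μ_{script A} − μ_{script B}| / σ = |269.3 − 327.3| / 70.7 = 0.8204
Noncentrality parameter: λ = d / √(1/n₁ + 1/n₂) = 0.8204 / √(1/13 + 1/10) = 1.9504
One-sided α = 0.025 → critical value z_{0.025} = 1.960.
Power = Φ(λ − 1.960) = Φ(-0.010) = 0.4962.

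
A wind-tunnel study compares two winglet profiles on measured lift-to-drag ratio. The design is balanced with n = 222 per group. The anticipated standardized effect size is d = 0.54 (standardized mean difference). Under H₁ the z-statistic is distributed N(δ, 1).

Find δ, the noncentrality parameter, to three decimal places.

δ = d·√(n/2) = 0.54 × √(222/2) = 5.6893

δ ≈ 5.689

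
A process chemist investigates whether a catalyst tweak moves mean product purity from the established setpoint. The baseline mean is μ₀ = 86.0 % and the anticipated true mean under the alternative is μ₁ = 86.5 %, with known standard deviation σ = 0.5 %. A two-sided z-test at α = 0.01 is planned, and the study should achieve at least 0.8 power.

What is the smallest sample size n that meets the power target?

Standardized effect: d = |μ₁ − μ₀| / σ = |86.5 − 86.0| / 0.5 = 1.0000
For power 0.8 need Φ(δ − z_{0.005}) = 0.8, so δ = z_{0.005} + z_{0.20} = 2.576 + 0.842 = 3.417.
(Ignoring the negligible lower-tail rejection probability gives the usual closed-form inversion.)
δ = d·√n ⇒ n = (δ/d)² = (3.417 / 1.0000)² = 11.68.
Rounding up, n = 12.

n = 12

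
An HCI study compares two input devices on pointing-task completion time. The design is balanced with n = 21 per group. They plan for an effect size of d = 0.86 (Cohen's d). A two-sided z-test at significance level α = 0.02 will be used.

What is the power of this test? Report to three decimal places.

Power ≈ 0.677

Noncentrality parameter: δ = d·√(n/2) = 0.86 × √(21/2) = 2.7867
Critical value for a two-sided test at α = 0.02: z_{α/2} = 2.326.
Power = Φ(δ − 2.326) + Φ(−δ − 2.326) = Φ(0.460) + Φ(-5.113) = 0.6774 + 0.0000 = 0.6774.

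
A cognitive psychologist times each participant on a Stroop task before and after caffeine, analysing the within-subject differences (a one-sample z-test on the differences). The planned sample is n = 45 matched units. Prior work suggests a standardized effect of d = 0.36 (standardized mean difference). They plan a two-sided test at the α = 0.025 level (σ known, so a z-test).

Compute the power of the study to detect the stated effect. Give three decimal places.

Power ≈ 0.569

Noncentrality parameter: δ = d·√n = 0.36 × √45 = 2.4150
Critical value for a two-sided test at α = 0.025: z_{α/2} = 2.241.
Power = Φ(δ − 2.241) + Φ(−δ − 2.241) = Φ(0.174) + Φ(-4.656) = 0.5689 + 0.0000 = 0.5689.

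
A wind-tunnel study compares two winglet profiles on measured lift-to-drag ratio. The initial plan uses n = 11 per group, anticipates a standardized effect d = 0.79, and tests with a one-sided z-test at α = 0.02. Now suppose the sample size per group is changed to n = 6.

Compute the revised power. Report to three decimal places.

With n = 6 per group: δ = d·√(n/2) = 0.79 × √(6/2) = 1.3683. Critical value z_{0.02} = 2.054.
Revised power = Φ(δ − 2.054) = Φ(-0.685) = 0.2465.

Power ≈ 0.247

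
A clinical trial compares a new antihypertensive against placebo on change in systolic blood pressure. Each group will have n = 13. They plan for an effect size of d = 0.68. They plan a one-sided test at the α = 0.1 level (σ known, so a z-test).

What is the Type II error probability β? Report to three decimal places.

Noncentrality parameter: λ = d·√(n/2) = 0.68 × √(13/2) = 1.7337
Critical value for a one-sided test at α = 0.1: z_α = 1.282.
Power = P(Z > 1.282 − λ) = Φ(0.452) = 0.6744.
Type II error: β = 1 − power = 1 − 0.6744 = 0.3256.

β ≈ 0.326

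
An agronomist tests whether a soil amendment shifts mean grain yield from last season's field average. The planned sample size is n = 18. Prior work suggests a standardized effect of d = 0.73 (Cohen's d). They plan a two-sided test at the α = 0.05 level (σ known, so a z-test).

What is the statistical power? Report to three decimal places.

Noncentrality parameter: δ = d·√n = 0.73 × √18 = 3.0971
Two-sided α = 0.05 → critical value z_{0.025} = 1.960.
Power = Φ(δ − 1.960) + Φ(−δ − 1.960) = Φ(1.137) + Φ(-5.057) = 0.8723 + 0.0000 = 0.8723.

Power ≈ 0.872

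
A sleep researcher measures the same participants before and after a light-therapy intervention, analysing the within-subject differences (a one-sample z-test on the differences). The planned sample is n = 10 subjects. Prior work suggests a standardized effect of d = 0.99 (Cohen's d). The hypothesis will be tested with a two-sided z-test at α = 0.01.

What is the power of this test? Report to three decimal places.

Noncentrality parameter: δ = d·√n = 0.99 × √10 = 3.1307
Two-sided α = 0.01 → critical value z_{0.005} = 2.576.
Power = Φ(δ − 2.576) + Φ(−δ − 2.576) = Φ(0.555) + Φ(-5.706) = 0.7105 + 0.0000 = 0.7105.

Power ≈ 0.710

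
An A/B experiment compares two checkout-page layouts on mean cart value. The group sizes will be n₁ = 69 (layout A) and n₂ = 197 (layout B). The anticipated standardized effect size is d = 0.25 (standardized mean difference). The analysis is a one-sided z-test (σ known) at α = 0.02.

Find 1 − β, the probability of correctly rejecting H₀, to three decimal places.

Noncentrality parameter: δ = d / √(1/n₁ + 1/n₂) = 0.25 / √(1/69 + 1/197) = 1.7871
One-sided α = 0.02 → critical value z_{0.02} = 2.054.
Power = Φ(δ − 2.054) = Φ(-0.267) = 0.3949.

Power ≈ 0.395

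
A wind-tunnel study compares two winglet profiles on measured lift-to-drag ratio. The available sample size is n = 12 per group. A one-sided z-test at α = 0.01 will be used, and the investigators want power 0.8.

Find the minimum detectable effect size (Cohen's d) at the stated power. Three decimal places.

d ≈ 1.293

Required noncentrality: δ = z_{0.01} + z_{0.20} = 2.326 + 0.842 = 3.168.
δ = d·√(n/2) ⇒ d = δ/√(n/2) = 3.168/√(12/2) = 1.2933.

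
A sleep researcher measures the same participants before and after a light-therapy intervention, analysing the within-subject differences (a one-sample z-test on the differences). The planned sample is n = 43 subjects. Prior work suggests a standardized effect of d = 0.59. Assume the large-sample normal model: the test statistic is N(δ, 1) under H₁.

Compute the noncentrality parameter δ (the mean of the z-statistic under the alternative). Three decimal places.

δ ≈ 3.869

δ = d·√n = 0.59 × √43 = 3.8689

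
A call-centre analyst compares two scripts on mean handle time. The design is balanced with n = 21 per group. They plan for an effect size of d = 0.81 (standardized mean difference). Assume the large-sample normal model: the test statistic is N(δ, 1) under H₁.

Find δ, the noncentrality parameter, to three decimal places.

The noncentrality parameter scales effect size by the design's sample-size factor: δ = d·√(n/2) = 0.81 × √(21/2) = 2.6247

δ ≈ 2.625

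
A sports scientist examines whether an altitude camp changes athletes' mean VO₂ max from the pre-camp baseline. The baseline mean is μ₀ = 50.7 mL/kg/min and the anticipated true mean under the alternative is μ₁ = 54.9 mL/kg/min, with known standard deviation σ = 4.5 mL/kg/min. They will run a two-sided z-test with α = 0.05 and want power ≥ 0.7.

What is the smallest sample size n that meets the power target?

n = 8

Standardized effect: d = |μ₁ − μ₀| / σ = |54.9 − 50.7| / 4.5 = 0.9333
Set Φ(δ − 1.960) = 0.7; then δ − 1.960 = Φ⁻¹(0.7) = 0.524, giving δ = 2.484.
(Ignoring the negligible lower-tail rejection probability gives the usual closed-form inversion.)
δ = d·√n ⇒ n = (δ/d)² = (2.484 / 0.9333)² = 7.09.
Round up to the next whole unit.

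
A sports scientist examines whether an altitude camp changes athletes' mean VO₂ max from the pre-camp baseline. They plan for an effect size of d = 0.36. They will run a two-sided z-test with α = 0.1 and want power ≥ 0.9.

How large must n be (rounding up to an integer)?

For power 0.9 need Φ(δ − z_{0.05}) = 0.9, so δ = z_{0.05} + z_{0.10} = 1.645 + 1.282 = 2.926.
(For δ > 0 the lower-tail rejection region contributes negligibly to power, so the one-term inversion is standard.)
δ = d·√n ⇒ n = (δ/d)² = (2.926 / 0.36)² = 66.08.
Rounding up, n = 67.

n = 67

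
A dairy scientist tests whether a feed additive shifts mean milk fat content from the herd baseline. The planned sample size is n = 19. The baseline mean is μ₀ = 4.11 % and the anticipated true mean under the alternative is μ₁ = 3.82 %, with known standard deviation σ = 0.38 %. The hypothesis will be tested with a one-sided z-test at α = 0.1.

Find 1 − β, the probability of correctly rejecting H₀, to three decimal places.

Standardized effect: d = |μ₁ − μ₀| / σ = |3.82 − 4.11| / 0.38 = 0.7632
Noncentrality parameter: δ = d·√n = 0.7632 × √19 = 3.3265
One-sided α = 0.1 → critical value z_{0.1} = 1.282.
Power = Φ(δ − 1.282) = Φ(2.045) = 0.9796.

Power ≈ 0.980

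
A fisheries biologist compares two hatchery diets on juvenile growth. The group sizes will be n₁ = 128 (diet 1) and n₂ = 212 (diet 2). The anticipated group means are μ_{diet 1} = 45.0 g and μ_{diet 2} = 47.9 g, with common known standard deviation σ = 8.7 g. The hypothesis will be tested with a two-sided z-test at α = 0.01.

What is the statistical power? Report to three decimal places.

Standardized effect: d = |μ_{diet 1} − μ_{diet 2}| / σ = |45.0 − 47.9| / 8.7 = 0.3333
Noncentrality parameter: δ = d / √(1/n₁ + 1/n₂) = 0.3333 / √(1/128 + 1/212) = 2.9779
Critical value for a two-sided test at α = 0.01: z_{α/2} = 2.576.
Power = Φ(δ − 2.576) + Φ(−δ − 2.576) = Φ(0.402) + Φ(-5.554) = 0.6562 + 0.0000 = 0.6562.

Power ≈ 0.656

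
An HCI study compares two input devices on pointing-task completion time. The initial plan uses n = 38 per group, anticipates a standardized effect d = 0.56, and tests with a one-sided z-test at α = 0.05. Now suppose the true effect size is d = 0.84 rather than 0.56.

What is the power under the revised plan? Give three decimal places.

With d = 0.84: δ = d·√(n/2) = 0.84 × √(38/2) = 3.6615. Critical value z_{0.05} = 1.645.
Revised power = Φ(δ − 1.645) = Φ(2.017) = 0.9781.

Power ≈ 0.978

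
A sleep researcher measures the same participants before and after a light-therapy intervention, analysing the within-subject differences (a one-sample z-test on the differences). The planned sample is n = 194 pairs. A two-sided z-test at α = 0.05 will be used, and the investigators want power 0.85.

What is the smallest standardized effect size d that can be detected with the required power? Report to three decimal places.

Need Φ(δ − 1.960) = 0.85, so δ = 1.960 + 1.036 = 2.996.
(Lower-tail contribution to power is negligible for δ > 0.)
δ = d·√n ⇒ d = δ/√n = 2.996/√194 = 0.2151.

d ≈ 0.215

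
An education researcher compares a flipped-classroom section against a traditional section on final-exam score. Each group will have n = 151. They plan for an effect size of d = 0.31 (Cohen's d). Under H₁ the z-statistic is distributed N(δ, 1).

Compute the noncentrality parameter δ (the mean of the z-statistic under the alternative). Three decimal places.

δ = d·√(n/2) = 0.31 × √(151/2) = 2.6936

δ ≈ 2.694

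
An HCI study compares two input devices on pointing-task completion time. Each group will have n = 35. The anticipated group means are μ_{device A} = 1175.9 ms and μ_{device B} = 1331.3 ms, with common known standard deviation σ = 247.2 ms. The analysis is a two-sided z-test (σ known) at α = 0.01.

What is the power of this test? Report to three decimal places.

Standardized effect: d = |μ_{device A} − μ_{device B}| / σ = |1175.9 − 1331.3| / 247.2 = 0.6286
Noncentrality parameter: δ = d·√(n/2) = 0.6286 × √(35/2) = 2.6298
Two-sided α = 0.01 → critical value z_{0.005} = 2.576.
Power = Φ(δ − 2.576) + Φ(−δ − 2.576) = Φ(0.054) + Φ(-5.206) = 0.5215 + 0.0000 = 0.5215.

Power ≈ 0.522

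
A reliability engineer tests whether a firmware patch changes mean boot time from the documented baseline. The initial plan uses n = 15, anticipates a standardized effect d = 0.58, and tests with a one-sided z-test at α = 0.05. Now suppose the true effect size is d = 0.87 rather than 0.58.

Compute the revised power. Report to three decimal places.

With d = 0.87: δ = d·√n = 0.87 × √15 = 3.3695. Critical value z_{0.05} = 1.645.
Revised power = P(Z > 1.645 − δ) = Φ(1.725) = 0.9577.

Power ≈ 0.958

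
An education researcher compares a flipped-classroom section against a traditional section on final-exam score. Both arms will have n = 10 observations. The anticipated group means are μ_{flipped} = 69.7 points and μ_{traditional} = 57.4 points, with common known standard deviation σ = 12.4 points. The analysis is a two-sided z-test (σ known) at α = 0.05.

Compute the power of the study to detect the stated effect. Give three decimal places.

Standardized effect: d = |μ_{flipped} − μ_{traditional}| / σ = |69.7 − 57.4| / 12.4 = 0.9919
Noncentrality parameter: δ = d·√(n/2) = 0.9919 × √(10/2) = 2.2180
Two-sided α = 0.05 → critical value z_{0.025} = 1.960.
Power = Φ(δ − 1.960) + Φ(−δ − 1.960) = Φ(0.258) + Φ(-4.178) = 0.6018 + 0.0000 = 0.6018.

Power ≈ 0.602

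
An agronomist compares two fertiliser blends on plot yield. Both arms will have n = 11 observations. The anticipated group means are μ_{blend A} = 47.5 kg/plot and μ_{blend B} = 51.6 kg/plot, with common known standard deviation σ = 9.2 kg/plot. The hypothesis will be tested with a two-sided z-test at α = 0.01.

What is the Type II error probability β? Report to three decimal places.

β ≈ 0.937

Standardized effect: d = |μ_{blend A} − μ_{blend B}| / σ = |47.5 − 51.6| / 9.2 = 0.4457
Noncentrality parameter: δ = d·√(n/2) = 0.4457 × √(11/2) = 1.0451
Critical value for a two-sided test at α = 0.01: z_{α/2} = 2.576.
Power = Φ(δ − 2.576) + Φ(−δ − 2.576) = Φ(-1.531) + Φ(-3.621) = 0.0629 + 0.0001 = 0.0631.
Type II error: β = 1 − power = 1 − 0.0631 = 0.9369.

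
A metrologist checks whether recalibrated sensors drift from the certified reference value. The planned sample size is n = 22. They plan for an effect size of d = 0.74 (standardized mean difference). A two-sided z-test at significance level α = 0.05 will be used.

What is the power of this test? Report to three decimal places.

Noncentrality parameter: δ = d·√n = 0.74 × √22 = 3.4709
Critical value for a two-sided test at α = 0.05: z_{α/2} = 1.960.
Power = Φ(δ − 1.960) + Φ(−δ − 1.960) = Φ(1.511) + Φ(-5.431) = 0.9346 + 0.0000 = 0.9346.

Power ≈ 0.935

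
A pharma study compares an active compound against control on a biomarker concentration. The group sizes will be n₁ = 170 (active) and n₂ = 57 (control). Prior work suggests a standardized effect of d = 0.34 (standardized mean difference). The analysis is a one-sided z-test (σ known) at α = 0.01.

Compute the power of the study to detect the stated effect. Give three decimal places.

Noncentrality parameter: δ = d / √(1/n₁ + 1/n₂) = 0.34 / √(1/170 + 1/57) = 2.2214
One-sided α = 0.01 → critical value z_{0.01} = 2.326.
Power = P(Z > 2.326 − δ) = Φ(-0.105) = 0.4582.

Power ≈ 0.458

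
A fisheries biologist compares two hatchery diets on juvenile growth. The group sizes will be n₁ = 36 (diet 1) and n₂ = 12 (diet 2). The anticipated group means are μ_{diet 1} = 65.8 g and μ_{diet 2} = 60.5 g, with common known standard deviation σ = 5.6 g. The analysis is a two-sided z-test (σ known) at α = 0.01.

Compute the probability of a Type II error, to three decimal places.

β ≈ 0.396

Standardized effect: d = |μ_{diet 1} − μ_{diet 2}| / σ = |65.8 − 60.5| / 5.6 = 0.9464
Noncentrality parameter: λ = d / √(1/n₁ + 1/n₂) = 0.9464 / √(1/36 + 1/12) = 2.8393
Critical value for a two-sided test at α = 0.01: z_{α/2} = 2.576.
Power = Φ(λ − 2.576) + Φ(−λ − 2.576) = Φ(0.263) + Φ(-5.415) = 0.6039 + 0.0000 = 0.6039.
Type II error: β = 1 − power = 1 − 0.6039 = 0.3961.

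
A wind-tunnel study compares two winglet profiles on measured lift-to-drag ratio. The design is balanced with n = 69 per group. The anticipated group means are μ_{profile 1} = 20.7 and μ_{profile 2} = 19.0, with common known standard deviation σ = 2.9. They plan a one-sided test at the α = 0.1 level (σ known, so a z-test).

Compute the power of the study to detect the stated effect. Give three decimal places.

Power ≈ 0.985

Standardized effect: d = |μ_{profile 1} − μ_{profile 2}| / σ = |20.7 − 19.0| / 2.9 = 0.5862
Noncentrality parameter: δ = d·√(n/2) = 0.5862 × √(69/2) = 3.4432
Critical value for a one-sided test at α = 0.1: z_α = 1.282.
Power = Φ(δ − 1.282) = Φ(2.162) = 0.9847.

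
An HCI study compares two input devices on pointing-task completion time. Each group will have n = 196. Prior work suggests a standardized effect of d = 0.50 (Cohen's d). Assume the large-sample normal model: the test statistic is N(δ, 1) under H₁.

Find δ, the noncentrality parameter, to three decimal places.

δ = d·√(n/2) = 0.50 × √(196/2) = 4.9497

δ ≈ 4.950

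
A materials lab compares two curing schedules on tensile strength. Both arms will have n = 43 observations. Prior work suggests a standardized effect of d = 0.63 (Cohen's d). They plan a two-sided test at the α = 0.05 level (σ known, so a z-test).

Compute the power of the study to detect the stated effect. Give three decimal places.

Power ≈ 0.832

Noncentrality parameter: λ = d·√(n/2) = 0.63 × √(43/2) = 2.9212
Critical value for a two-sided test at α = 0.05: z_{α/2} = 1.960.
Power = Φ(λ − 1.960) + Φ(−λ − 1.960) = Φ(0.961) + Φ(-4.881) = 0.8318 + 0.0000 = 0.8318.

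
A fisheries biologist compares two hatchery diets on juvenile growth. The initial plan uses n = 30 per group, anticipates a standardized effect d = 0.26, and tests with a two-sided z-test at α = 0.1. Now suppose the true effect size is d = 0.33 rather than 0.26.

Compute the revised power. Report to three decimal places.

With d = 0.33: δ = d·√(n/2) = 0.33 × √(30/2) = 1.2781. Critical value z_{0.05} = 1.645.
Revised power = Φ(δ − 1.645) + Φ(−δ − 1.645) = Φ(-0.367) + Φ(-2.923) = 0.3569 + 0.0017 = 0.3586.

Power ≈ 0.359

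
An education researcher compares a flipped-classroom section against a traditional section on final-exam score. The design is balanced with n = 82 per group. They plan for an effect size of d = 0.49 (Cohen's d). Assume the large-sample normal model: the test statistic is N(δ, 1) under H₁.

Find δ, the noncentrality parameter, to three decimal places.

δ ≈ 3.138

δ = d·√(n/2) = 0.49 × √(82/2) = 3.1375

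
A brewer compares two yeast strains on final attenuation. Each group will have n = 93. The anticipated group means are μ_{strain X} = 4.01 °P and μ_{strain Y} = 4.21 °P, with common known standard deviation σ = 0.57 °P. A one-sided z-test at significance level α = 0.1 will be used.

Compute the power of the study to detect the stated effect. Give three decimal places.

Standardized effect: d = |μ_{strain X} − μ_{strain Y}| / σ = |4.01 − 4.21| / 0.57 = 0.3509
Noncentrality parameter: δ = d·√(n/2) = 0.3509 × √(93/2) = 2.3927
Critical value for a one-sided test at α = 0.1: z_α = 1.282.
Power = Φ(δ − 1.282) = Φ(1.111) = 0.8667.

Power ≈ 0.867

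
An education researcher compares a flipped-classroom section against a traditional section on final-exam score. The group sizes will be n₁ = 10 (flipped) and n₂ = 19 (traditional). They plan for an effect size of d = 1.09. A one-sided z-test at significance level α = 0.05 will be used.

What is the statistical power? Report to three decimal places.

Noncentrality parameter: δ = d / √(1/n₁ + 1/n₂) = 1.09 / √(1/10 + 1/19) = 2.7900
Critical value for a one-sided test at α = 0.05: z_α = 1.645.
Power = Φ(δ − 1.645) = Φ(1.145) = 0.8739.

Power ≈ 0.874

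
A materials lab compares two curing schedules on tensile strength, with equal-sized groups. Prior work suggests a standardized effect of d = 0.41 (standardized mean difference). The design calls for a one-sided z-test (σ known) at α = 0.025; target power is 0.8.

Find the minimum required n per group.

n = 94 per group

For power 0.8 need Φ(δ − z_{0.025}) = 0.8, so δ = z_{0.025} + z_{0.20} = 1.960 + 0.842 = 2.802.
δ = d·√(n/2) ⇒ n = 2(δ/d)² = 2 × (2.802 / 0.41)² = 93.38.
Round up to the next whole unit.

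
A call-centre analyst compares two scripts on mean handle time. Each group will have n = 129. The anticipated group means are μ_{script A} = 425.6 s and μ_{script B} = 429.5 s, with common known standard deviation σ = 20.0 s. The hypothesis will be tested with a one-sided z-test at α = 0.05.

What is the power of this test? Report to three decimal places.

Standardized effect: d = |μ_{script A} − μ_{script B}| / σ = |425.6 − 429.5| / 20.0 = 0.1950
Noncentrality parameter: δ = d·√(n/2) = 0.1950 × √(129/2) = 1.5661
Critical value for a one-sided test at α = 0.05: z_α = 1.645.
Power = P(Z > 1.645 − δ) = Φ(-0.079) = 0.4686.

Power ≈ 0.469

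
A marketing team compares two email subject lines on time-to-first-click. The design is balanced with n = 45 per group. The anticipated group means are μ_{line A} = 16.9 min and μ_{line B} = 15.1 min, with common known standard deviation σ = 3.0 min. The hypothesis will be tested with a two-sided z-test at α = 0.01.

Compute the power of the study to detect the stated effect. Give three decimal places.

Power ≈ 0.607

Standardized effect: d = |μ_{line A} − μ_{line B}| / σ = |16.9 − 15.1| / 3.0 = 0.6000
Noncentrality parameter: δ = d·√(n/2) = 0.6000 × √(45/2) = 2.8460
Two-sided α = 0.01 → critical value z_{0.005} = 2.576.
Power = Φ(δ − 2.576) + Φ(−δ − 2.576) = Φ(0.270) + Φ(-5.422) = 0.6065 + 0.0000 = 0.6065.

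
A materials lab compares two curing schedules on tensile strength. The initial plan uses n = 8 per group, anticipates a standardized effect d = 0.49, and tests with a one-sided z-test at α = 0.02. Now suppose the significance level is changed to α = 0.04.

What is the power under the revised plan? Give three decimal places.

Power ≈ 0.220

δ = d·√(n/2) = 0.49 × √(8/2) = 0.9800 (unchanged). New critical value: z_{0.04} = 1.751.
Revised power = Φ(δ − 1.751) = Φ(-0.771) = 0.2204.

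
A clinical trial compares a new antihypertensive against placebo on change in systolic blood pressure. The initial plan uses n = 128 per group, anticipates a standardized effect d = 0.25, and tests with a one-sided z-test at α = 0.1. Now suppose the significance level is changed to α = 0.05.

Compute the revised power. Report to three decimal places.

Power ≈ 0.639

δ = d·√(n/2) = 0.25 × √(128/2) = 2.0000 (unchanged). New critical value: z_{0.05} = 1.645.
Revised power = Φ(δ − 1.645) = Φ(0.355) = 0.6388.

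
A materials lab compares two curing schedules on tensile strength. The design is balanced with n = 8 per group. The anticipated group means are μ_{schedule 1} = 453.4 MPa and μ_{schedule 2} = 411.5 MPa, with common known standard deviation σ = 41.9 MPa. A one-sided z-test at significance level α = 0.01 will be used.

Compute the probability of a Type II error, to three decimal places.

β ≈ 0.628

Standardized effect: d = |μ_{schedule 1} − μ_{schedule 2}| / σ = |453.4 − 411.5| / 41.9 = 1.0000
Noncentrality parameter: δ = d·√(n/2) = 1.0000 × √(8/2) = 2.0000
One-sided α = 0.01 → critical value z_{0.01} = 2.326.
Power = Φ(δ − 2.326) = Φ(-0.326) = 0.3721.
Type II error: β = 1 − power = 1 − 0.3721 = 0.6279.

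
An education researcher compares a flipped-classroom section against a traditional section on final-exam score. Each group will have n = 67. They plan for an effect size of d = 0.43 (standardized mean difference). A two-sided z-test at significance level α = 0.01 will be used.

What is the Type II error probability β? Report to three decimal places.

Noncentrality parameter: δ = d·√(n/2) = 0.43 × √(67/2) = 2.4888
Two-sided α = 0.01 → critical value z_{0.005} = 2.576.
Power = Φ(δ − 2.576) + Φ(−δ − 2.576) = Φ(-0.087) + Φ(-5.065) = 0.4653 + 0.0000 = 0.4653.
Type II error: β = 1 − power = 1 − 0.4653 = 0.5347.

β ≈ 0.535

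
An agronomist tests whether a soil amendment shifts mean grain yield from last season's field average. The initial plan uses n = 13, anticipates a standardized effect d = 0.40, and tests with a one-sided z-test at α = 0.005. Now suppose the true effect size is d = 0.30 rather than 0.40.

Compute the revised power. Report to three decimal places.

Power ≈ 0.068

With d = 0.30: δ = d·√n = 0.30 × √13 = 1.0817. Critical value z_{0.005} = 2.576.
Revised power = Φ(δ − 2.576) = Φ(-1.494) = 0.0676.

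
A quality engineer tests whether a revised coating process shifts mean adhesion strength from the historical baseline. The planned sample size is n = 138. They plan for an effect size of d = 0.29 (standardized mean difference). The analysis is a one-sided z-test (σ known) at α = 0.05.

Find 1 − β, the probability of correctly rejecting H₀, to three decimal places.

Noncentrality parameter: δ = d·√n = 0.29 × √138 = 3.4067
Critical value for a one-sided test at α = 0.05: z_α = 1.645.
Power = P(Z > 1.645 − δ) = Φ(1.762) = 0.9610.

Power ≈ 0.961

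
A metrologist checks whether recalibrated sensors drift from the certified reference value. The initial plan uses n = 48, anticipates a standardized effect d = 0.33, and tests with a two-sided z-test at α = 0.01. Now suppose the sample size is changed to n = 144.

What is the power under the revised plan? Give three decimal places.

With n = 144: δ = d·√n = 0.33 × √144 = 3.9600. Critical value z_{0.005} = 2.576.
Revised power = Φ(δ − 2.576) + Φ(−δ − 2.576) = Φ(1.384) + Φ(-6.536) = 0.9168 + 0.0000 = 0.9168.

Power ≈ 0.917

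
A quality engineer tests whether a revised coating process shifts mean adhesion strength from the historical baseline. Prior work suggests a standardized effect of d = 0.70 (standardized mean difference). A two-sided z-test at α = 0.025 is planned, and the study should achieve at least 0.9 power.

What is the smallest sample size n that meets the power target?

For power 0.9 need Φ(δ − z_{0.0125}) = 0.9, so δ = z_{0.0125} + z_{0.10} = 2.241 + 1.282 = 3.523.
(The Φ(−δ − z_{α/2}) term is vanishingly small for δ > 0 and is dropped in the standard sample-size formula.)
δ = d·√n ⇒ n = (δ/d)² = (3.523 / 0.70)² = 25.33.
Rounding up, n = 26.

n = 26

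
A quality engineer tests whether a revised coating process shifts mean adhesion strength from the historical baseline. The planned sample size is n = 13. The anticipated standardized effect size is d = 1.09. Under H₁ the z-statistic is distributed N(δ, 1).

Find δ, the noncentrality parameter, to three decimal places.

δ ≈ 3.930

The noncentrality parameter scales effect size by the design's sample-size factor: δ = d·√n = 1.09 × √13 = 3.9301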